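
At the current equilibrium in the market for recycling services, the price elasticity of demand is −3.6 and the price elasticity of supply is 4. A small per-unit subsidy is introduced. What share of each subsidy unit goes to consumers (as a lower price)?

Consumer share = 10/19

For a small subsidy around the equilibrium, the benefit split depends on the relative slopes, which at a point are proportional to the elasticities.
Buyer share = εs/(εs + |εd|) = 4/(4 + 3.6) = 10/19; seller share = |εd|/(εs + |εd|) = 9/19.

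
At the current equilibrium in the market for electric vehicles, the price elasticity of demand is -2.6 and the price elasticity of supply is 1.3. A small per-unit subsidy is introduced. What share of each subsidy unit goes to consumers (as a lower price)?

Consumer share = 1/3

For a small subsidy around the equilibrium, the benefit split depends on the relative slopes, which at a point are proportional to the elasticities.
Buyer share = εs/(εs + |εd|) = 1.3/(1.3 + 2.6) = 1/3; seller share = |εd|/(εs + |εd|) = 2/3.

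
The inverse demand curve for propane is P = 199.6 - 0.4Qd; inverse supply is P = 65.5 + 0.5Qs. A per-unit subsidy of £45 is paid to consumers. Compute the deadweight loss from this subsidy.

Pre-subsidy: 199.6 - 0.4Q = 65.5 + 0.5Q gives Q* = 149 and P* = 140.
With the rebate, buyers effectively pay Pb = Ps − 45, where Ps is the price sellers receive.
On the curves, Pb = 199.6 - 0.4Q and Ps = 65.5 + 0.5Q; the wedge Ps − Pb = 45 gives 65.5 + 0.5Q − (199.6 - 0.4Q) = 45, so Q' = 199.
Then Pb = 199.6 − 0.4·199 = 120 and Ps = 65.5 + 0.5·199 = 165.
The subsidy expands output by 199 − 149 = 50 past the efficient level; on those units the gap between marginal cost and willingness to pay runs from 0 up to 45.
DWL = ½ × 45 × 50 = 1125.

Deadweight loss = £1125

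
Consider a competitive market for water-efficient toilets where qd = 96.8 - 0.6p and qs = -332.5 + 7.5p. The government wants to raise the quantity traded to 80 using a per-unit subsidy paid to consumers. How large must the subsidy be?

Required subsidy s = 27 per unit

At q = 80, invert demand for the buyer price: pb = (96.8 − 80)/0.6 = 28; invert supply for the seller price: ps = (80 − (-332.5))/7.5 = 55.
The subsidy must fill the gap: s = ps − pb = 55 − 28 = 27.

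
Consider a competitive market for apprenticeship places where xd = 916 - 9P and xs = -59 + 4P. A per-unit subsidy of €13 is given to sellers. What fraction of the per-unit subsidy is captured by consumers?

Consumer share = 4/13

Pre-subsidy: 916 - 9P = -59 + 4P gives P* = 75, x* = 241.
With the subsidy, sellers receive Ps = Pb + 13 for each unit, where Pb is the price buyers pay.
Supply in terms of Pb becomes xs = -59 + 4(Pb + 13) = -7 + 4Pb. Setting this equal to demand: 916 - 9Pb = -7 + 4Pb, so Pb = 71.
Sellers receive Ps = 71 + 13 = 84; x' = 916 − 9·71 = 277.
Buyers' price falls by P* − Pb = 75 − 71 = 4; sellers' price rises by Ps − P* = 84 − 75 = 9.
So consumers capture 4/13 = 4/13 of each unit of subsidy.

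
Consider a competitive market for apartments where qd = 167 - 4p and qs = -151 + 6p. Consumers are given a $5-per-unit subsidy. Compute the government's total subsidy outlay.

Pre-subsidy: 167 - 4p = -151 + 6p gives p* = 31.8, q* = 39.8.
With the rebate, buyers effectively pay pb = ps − 5, where ps is the price sellers receive.
Demand in terms of ps becomes qd = 167 − 4(ps − 5) = 187 - 4ps. Setting this equal to supply: 187 - 4ps = -151 + 6ps, so ps = 33.8.
Buyers pay pb = 33.8 − 5 = 28.8; q' = -151 + 6·33.8 = 51.8.
Government outlay = subsidy × quantity = 5 × 51.8 = 259.

Government cost = $259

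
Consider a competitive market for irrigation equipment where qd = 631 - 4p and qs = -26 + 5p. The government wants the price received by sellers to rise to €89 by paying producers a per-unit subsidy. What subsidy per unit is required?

Required subsidy s = €36 per unit

At a seller price of 89, quantity supplied is -26 + 5·89 = 419.
Buyers absorb 419 only when they pay pb with 631 − 4·pb = 419, i.e. pb = 53.
s = ps − pb = 89 − 53 = 36.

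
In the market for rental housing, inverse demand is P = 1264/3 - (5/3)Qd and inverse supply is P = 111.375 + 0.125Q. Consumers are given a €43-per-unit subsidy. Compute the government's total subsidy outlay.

Government cost = €8471

Pre-subsidy: 1264/3 - (5/3)Q = 111.375 + 0.125Q gives Q* = 173 and P* = 133.
With the rebate, buyers effectively pay Pb = Ps − 43, where Ps is the price sellers receive.
On the curves, Pb = 1264/3 - (5/3)Q and Ps = 111.375 + 0.125Q; the wedge Ps − Pb = 43 gives 111.375 + 0.125Q − (1264/3 - (5/3)Q) = 43, so Q' = 197.
Then Pb = 1264/3 − (5/3)·197 = 93 and Ps = 111.375 + 0.125·197 = 136.
Government outlay = subsidy × quantity = 43 × 197 = 8471.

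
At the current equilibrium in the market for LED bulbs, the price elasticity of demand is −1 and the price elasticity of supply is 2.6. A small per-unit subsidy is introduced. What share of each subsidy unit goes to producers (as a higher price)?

For a small subsidy around the equilibrium, the benefit split depends on the relative slopes, which at a point are proportional to the elasticities.
Buyer share = εs/(εs + |εd|) = 2.6/(2.6 + 1) = 13/18; seller share = |εd|/(εs + |εd|) = 5/18.
So producers capture 5/18 of the subsidy.

Producer share = 5/18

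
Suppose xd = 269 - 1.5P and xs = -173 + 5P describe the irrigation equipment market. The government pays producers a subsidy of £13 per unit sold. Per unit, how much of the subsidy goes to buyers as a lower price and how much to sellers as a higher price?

Buyers gain £10 per unit; sellers gain £3 per unit

Pre-subsidy: 269 - 1.5P = -173 + 5P gives P* = 68, x* = 167.
With the subsidy, sellers receive Ps = Pb + 13 for each unit, where Pb is the price buyers pay.
Supply in terms of Pb becomes xs = -173 + 5(Pb + 13) = -108 + 5Pb. Setting this equal to demand: 269 - 1.5Pb = -108 + 5Pb, so Pb = 58.
Sellers receive Ps = 58 + 13 = 71; x' = 269 − 1.5·58 = 182.
Buyers' price falls by P* − Pb = 68 − 58 = 10; sellers' price rises by Ps − P* = 71 − 68 = 3.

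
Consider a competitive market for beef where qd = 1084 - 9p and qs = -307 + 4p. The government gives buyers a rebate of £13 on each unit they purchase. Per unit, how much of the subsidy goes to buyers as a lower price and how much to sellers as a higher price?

Buyers gain £4 per unit; sellers gain £9 per unit

Pre-subsidy: 1084 - 9p = -307 + 4p gives p* = 107, q* = 121.
With the rebate, buyers effectively pay pb = ps − 13, where ps is the price sellers receive.
Demand in terms of ps becomes qd = 1084 − 9(ps − 13) = 1201 - 9ps. Setting this equal to supply: 1201 - 9ps = -307 + 4ps, so ps = 116.
Buyers pay pb = 116 − 13 = 103; q' = -307 + 4·116 = 157.
Buyers' price falls by p* − pb = 107 − 103 = 4; sellers' price rises by ps − p* = 116 − 107 = 9.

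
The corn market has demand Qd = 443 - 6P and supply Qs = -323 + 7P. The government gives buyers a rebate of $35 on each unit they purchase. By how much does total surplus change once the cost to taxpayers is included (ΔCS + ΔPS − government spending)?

Net change in total surplus = -25725/13

Pre-subsidy: 443 - 6P = -323 + 7P gives P* = 766/13, Q* = 1163/13.
With the rebate, buyers effectively pay Pb = Ps − 35, where Ps is the price sellers receive.
Demand in terms of Ps becomes Qd = 443 − 6(Ps − 35) = 653 - 6Ps. Setting this equal to supply: 653 - 6Ps = -323 + 7Ps, so Ps = 976/13.
Buyers pay Pb = 976/13 − 35 = 521/13; Q' = -323 + 7·(976/13) = 2633/13.
ΔCS = ½(1163/13 + 2633/13)(766/13 − 521/13) = 35770/13; ΔPS = ½(1163/13 + 2633/13)(976/13 − 766/13) = 30660/13.
Government spending = 35 × 2633/13 = 92155/13.
Net change = 35770/13 + 30660/13 − 92155/13 = -25725/13. The loss equals the DWL triangle ½·35·1470/13.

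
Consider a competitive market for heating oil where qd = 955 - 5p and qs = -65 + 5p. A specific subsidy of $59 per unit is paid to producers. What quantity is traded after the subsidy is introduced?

q' = 592.5

Pre-subsidy: 955 - 5p = -65 + 5p gives p* = 102, q* = 445.
With the subsidy, sellers receive ps = pb + 59 for each unit, where pb is the price buyers pay.
Supply in terms of pb becomes qs = -65 + 5(pb + 59) = 230 + 5pb. Setting this equal to demand: 955 - 5pb = 230 + 5pb, so pb = 72.5.
Sellers receive ps = 72.5 + 59 = 131.5; q' = 955 − 5·72.5 = 592.5.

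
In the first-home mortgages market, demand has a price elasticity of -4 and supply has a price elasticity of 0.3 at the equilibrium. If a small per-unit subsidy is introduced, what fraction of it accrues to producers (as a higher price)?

Producer share = 40/43

For a small subsidy around the equilibrium, the benefit split depends on the relative slopes, which at a point are proportional to the elasticities.
Buyer share = εs/(εs + |εd|) = 0.3/(0.3 + 4) = 3/43; seller share = |εd|/(εs + |εd|) = 40/43.
So producers capture 40/43 of the subsidy.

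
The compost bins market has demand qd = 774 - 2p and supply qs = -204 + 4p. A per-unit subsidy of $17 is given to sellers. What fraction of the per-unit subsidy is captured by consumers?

Consumer share = 2/3

Pre-subsidy: 774 - 2p = -204 + 4p gives p* = 163, q* = 448.
With the subsidy, sellers receive ps = pb + 17 for each unit, where pb is the price buyers pay.
Supply in terms of pb becomes qs = -204 + 4(pb + 17) = -136 + 4pb. Setting this equal to demand: 774 - 2pb = -136 + 4pb, so pb = 455/3.
Sellers receive ps = 455/3 + 17 = 506/3; q' = 774 − 2·(455/3) = 1412/3.
Buyers' price falls by p* − pb = 163 − 455/3 = 34/3; sellers' price rises by ps − p* = 506/3 − 163 = 17/3.
So consumers capture (34/3)/17 = 2/3 of each unit of subsidy.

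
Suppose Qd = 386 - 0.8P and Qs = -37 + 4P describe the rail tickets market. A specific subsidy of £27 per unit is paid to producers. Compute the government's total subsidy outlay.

Government cost = £9004.5

Pre-subsidy: 386 - 0.8P = -37 + 4P gives P* = 88.125, Q* = 315.5.
With the subsidy, sellers receive Ps = Pb + 27 for each unit, where Pb is the price buyers pay.
Supply in terms of Pb becomes Qs = -37 + 4(Pb + 27) = 71 + 4Pb. Setting this equal to demand: 386 - 0.8Pb = 71 + 4Pb, so Pb = 65.625.
Sellers receive Ps = 65.625 + 27 = 92.625; Q' = 386 − 0.8·65.625 = 333.5.
Government outlay = subsidy × quantity = 27 × 333.5 = 9004.5.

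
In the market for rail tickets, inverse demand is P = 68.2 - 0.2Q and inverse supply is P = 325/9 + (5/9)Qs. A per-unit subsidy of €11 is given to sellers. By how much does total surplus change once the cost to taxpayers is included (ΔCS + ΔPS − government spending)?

Net change in total surplus = -5445/68

Pre-subsidy: 68.2 - 0.2Q = 325/9 + (5/9)Q gives Q* = 722/17 and P* = 1015/17.
With the subsidy, sellers receive Ps = Pb + 11 for each unit, where Pb is the price buyers pay.
On the curves, Pb = 68.2 - 0.2Q and Ps = 325/9 + (5/9)Q; the wedge Ps − Pb = 11 gives 325/9 + (5/9)Q − (68.2 - 0.2Q) = 11, so Q' = 1939/34.
Then Pb = 68.2 − 0.2·(1939/34) = 1931/34 and Ps = 325/9 + (5/9)·(1939/34) = 2305/34.
ΔCS = ½(722/17 + 1939/34)(1015/17 − 1931/34) = 19701/136; ΔPS = ½(722/17 + 1939/34)(2305/34 − 1015/17) = 54725/136.
Government spending = 11 × 1939/34 = 21329/34.
Net change = 19701/136 + 54725/136 − 21329/34 = -5445/68. The loss equals the DWL triangle ½·11·495/34.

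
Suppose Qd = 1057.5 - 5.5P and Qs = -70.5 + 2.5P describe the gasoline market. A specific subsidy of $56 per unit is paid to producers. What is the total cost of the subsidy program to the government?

Pre-subsidy: 1057.5 - 5.5P = -70.5 + 2.5P gives P* = 141, Q* = 282.
With the subsidy, sellers receive Ps = Pb + 56 for each unit, where Pb is the price buyers pay.
Supply in terms of Pb becomes Qs = -70.5 + 2.5(Pb + 56) = 69.5 + 2.5Pb. Setting this equal to demand: 1057.5 - 5.5Pb = 69.5 + 2.5Pb, so Pb = 123.5.
Sellers receive Ps = 123.5 + 56 = 179.5; Q' = 1057.5 − 5.5·123.5 = 378.25.
Government outlay = subsidy × quantity = 56 × 378.25 = 21182.

Government cost = $21182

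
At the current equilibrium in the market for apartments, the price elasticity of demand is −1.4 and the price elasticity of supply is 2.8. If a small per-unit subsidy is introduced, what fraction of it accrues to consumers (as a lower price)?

For a small subsidy around the equilibrium, the benefit split depends on the relative slopes, which at a point are proportional to the elasticities.
Buyer share = εs/(εs + |εd|) = 2.8/(2.8 + 1.4) = 2/3; seller share = |εd|/(εs + |εd|) = 1/3.

Consumer share = 2/3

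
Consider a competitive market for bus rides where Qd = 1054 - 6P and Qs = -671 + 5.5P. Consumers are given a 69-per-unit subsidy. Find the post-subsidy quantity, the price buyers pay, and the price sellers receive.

Pre-subsidy: 1054 - 6P = -671 + 5.5P gives P* = 150, Q* = 154.
With the rebate, buyers effectively pay Pb = Ps − 69, where Ps is the price sellers receive.
Demand in terms of Ps becomes Qd = 1054 − 6(Ps − 69) = 1468 - 6Ps. Setting this equal to supply: 1468 - 6Ps = -671 + 5.5Ps, so Ps = 186.
Buyers pay Pb = 186 − 69 = 117; Q' = -671 + 5.5·186 = 352.

Q' = 352; buyers pay 117; sellers receive 186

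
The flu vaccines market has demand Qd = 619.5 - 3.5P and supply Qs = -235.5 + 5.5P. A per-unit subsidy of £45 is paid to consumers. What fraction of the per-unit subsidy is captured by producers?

Producer share = 7/18

Pre-subsidy: 619.5 - 3.5P = -235.5 + 5.5P gives P* = 95, Q* = 287.
With the rebate, buyers effectively pay Pb = Ps − 45, where Ps is the price sellers receive.
Demand in terms of Ps becomes Qd = 619.5 − 3.5(Ps − 45) = 777 - 3.5Ps. Setting this equal to supply: 777 - 3.5Ps = -235.5 + 5.5Ps, so Ps = 112.5.
Buyers pay Pb = 112.5 − 45 = 67.5; Q' = -235.5 + 5.5·112.5 = 383.25.
Buyers' price falls by P* − Pb = 95 − 67.5 = 27.5; sellers' price rises by Ps − P* = 112.5 − 95 = 17.5.
So producers capture 17.5/45 = 7/18 of each unit of subsidy.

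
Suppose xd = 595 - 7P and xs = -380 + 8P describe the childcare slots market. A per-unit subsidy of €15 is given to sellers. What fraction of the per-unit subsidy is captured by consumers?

Consumer share = 8/15

Pre-subsidy: 595 - 7P = -380 + 8P gives P* = 65, x* = 140.
With the subsidy, sellers receive Ps = Pb + 15 for each unit, where Pb is the price buyers pay.
Supply in terms of Pb becomes xs = -380 + 8(Pb + 15) = -260 + 8Pb. Setting this equal to demand: 595 - 7Pb = -260 + 8Pb, so Pb = 57.
Sellers receive Ps = 57 + 15 = 72; x' = 595 − 7·57 = 196.
Buyers' price falls by P* − Pb = 65 − 57 = 8; sellers' price rises by Ps − P* = 72 − 65 = 7.
So consumers capture 8/15 = 8/15 of each unit of subsidy.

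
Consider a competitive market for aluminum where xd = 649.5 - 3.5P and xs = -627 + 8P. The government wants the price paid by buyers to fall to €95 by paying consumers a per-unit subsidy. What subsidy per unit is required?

At a buyer price of 95, quantity demanded is 649.5 − 3.5·95 = 317.
Sellers supply 317 only when they receive Ps with -627 + 8·Ps = 317, i.e. Ps = 118.
s = Ps − Pb = 118 − 95 = 23.

Required subsidy s = €23 per unit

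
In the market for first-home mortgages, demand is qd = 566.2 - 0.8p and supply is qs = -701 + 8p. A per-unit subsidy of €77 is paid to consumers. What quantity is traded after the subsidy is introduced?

Pre-subsidy: 566.2 - 0.8p = -701 + 8p gives p* = 144, q* = 451.
With the rebate, buyers effectively pay pb = ps − 77, where ps is the price sellers receive.
Demand in terms of ps becomes qd = 566.2 − 0.8(ps − 77) = 627.8 - 0.8ps. Setting this equal to supply: 627.8 - 0.8ps = -701 + 8ps, so ps = 151.
Buyers pay pb = 151 − 77 = 74; q' = -701 + 8·151 = 507.

q' = 507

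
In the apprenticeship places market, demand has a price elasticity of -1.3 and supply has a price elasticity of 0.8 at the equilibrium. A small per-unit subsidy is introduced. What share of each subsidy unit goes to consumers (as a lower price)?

Consumer share = 8/21

For a small subsidy around the equilibrium, the benefit split depends on the relative slopes, which at a point are proportional to the elasticities.
Buyer share = εs/(εs + |εd|) = 0.8/(0.8 + 1.3) = 8/21; seller share = |εd|/(εs + |εd|) = 13/21.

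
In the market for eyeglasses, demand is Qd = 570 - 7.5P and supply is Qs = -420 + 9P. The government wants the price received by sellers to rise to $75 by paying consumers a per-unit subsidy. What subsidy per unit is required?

Required subsidy s = $33 per unit

At a seller price of 75, quantity supplied is -420 + 9·75 = 255.
Buyers absorb 255 only when they pay Pb with 570 − 7.5·Pb = 255, i.e. Pb = 42.
s = Ps − Pb = 75 − 42 = 33.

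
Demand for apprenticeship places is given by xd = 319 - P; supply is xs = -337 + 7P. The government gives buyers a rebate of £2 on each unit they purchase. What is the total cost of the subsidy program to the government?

Government cost = £477.5

Pre-subsidy: 319 - P = -337 + 7P gives P* = 82, x* = 237.
With the rebate, buyers effectively pay Pb = Ps − 2, where Ps is the price sellers receive.
Demand in terms of Ps becomes xd = 319 − 1(Ps − 2) = 321 - Ps. Setting this equal to supply: 321 - Ps = -337 + 7Ps, so Ps = 82.25.
Buyers pay Pb = 82.25 − 2 = 80.25; x' = -337 + 7·82.25 = 238.75.
Government outlay = subsidy × quantity = 2 × 238.75 = 477.5.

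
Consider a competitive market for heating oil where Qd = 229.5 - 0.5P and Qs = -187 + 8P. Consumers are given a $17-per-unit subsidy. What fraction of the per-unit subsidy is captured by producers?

Pre-subsidy: 229.5 - 0.5P = -187 + 8P gives P* = 49, Q* = 205.
With the rebate, buyers effectively pay Pb = Ps − 17, where Ps is the price sellers receive.
Demand in terms of Ps becomes Qd = 229.5 − 0.5(Ps − 17) = 238 - 0.5Ps. Setting this equal to supply: 238 - 0.5Ps = -187 + 8Ps, so Ps = 50.
Buyers pay Pb = 50 − 17 = 33; Q' = -187 + 8·50 = 213.
Buyers' price falls by P* − Pb = 49 − 33 = 16; sellers' price rises by Ps − P* = 50 − 49 = 1.
So producers capture 1/17 = 1/17 of each unit of subsidy.

Producer share = 1/17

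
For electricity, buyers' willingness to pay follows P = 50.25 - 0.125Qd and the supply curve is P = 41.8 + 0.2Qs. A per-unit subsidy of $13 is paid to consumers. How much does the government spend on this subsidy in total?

Government cost = $858

Pre-subsidy: 50.25 - 0.125Q = 41.8 + 0.2Q gives Q* = 26 and P* = 47.
With the rebate, buyers effectively pay Pb = Ps − 13, where Ps is the price sellers receive.
On the curves, Pb = 50.25 - 0.125Q and Ps = 41.8 + 0.2Q; the wedge Ps − Pb = 13 gives 41.8 + 0.2Q − (50.25 - 0.125Q) = 13, so Q' = 66.
Then Pb = 50.25 − 0.125·66 = 42 and Ps = 41.8 + 0.2·66 = 55.
Government outlay = subsidy × quantity = 13 × 66 = 858.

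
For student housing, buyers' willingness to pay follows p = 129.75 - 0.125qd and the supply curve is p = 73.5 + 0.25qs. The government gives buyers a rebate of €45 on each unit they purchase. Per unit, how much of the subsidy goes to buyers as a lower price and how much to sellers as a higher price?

Buyers gain €15 per unit; sellers gain €30 per unit

Pre-subsidy: 129.75 - 0.125q = 73.5 + 0.25q gives q* = 150 and p* = 111.
With the rebate, buyers effectively pay pb = ps − 45, where ps is the price sellers receive.
On the curves, pb = 129.75 - 0.125q and ps = 73.5 + 0.25q; the wedge ps − pb = 45 gives 73.5 + 0.25q − (129.75 - 0.125q) = 45, so q' = 270.
Then pb = 129.75 − 0.125·270 = 96 and ps = 73.5 + 0.25·270 = 141.
Buyers' price falls by p* − pb = 111 − 96 = 15; sellers' price rises by ps − p* = 141 − 111 = 30.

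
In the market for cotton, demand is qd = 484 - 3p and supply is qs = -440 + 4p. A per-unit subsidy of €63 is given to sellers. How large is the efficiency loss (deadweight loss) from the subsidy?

Pre-subsidy: 484 - 3p = -440 + 4p gives p* = 132, q* = 88.
With the subsidy, sellers receive ps = pb + 63 for each unit, where pb is the price buyers pay.
Supply in terms of pb becomes qs = -440 + 4(pb + 63) = -188 + 4pb. Setting this equal to demand: 484 - 3pb = -188 + 4pb, so pb = 96.
Sellers receive ps = 96 + 63 = 159; q' = 484 − 3·96 = 196.
The subsidy expands output by 196 − 88 = 108 past the efficient level; on those units the gap between marginal cost and willingness to pay runs from 0 up to 63.
DWL = ½ × 63 × 108 = 3402.

Deadweight loss = €3402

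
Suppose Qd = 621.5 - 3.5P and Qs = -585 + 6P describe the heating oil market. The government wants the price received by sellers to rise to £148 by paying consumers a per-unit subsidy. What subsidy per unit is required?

Required subsidy s = £57 per unit

At a seller price of 148, quantity supplied is -585 + 6·148 = 303.
Buyers absorb 303 only when they pay Pb with 621.5 − 3.5·Pb = 303, i.e. Pb = 91.
s = Ps − Pb = 148 − 91 = 57.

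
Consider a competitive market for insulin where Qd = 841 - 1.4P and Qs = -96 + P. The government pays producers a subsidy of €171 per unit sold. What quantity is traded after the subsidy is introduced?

Q' = 2365/6

Pre-subsidy: 841 - 1.4P = -96 + P gives P* = 4685/12, Q* = 3533/12.
With the subsidy, sellers receive Ps = Pb + 171 for each unit, where Pb is the price buyers pay.
Supply in terms of Pb becomes Qs = -96 + 1(Pb + 171) = 75 + Pb. Setting this equal to demand: 841 - 1.4Pb = 75 + Pb, so Pb = 1915/6.
Sellers receive Ps = 1915/6 + 171 = 2941/6; Q' = 841 − 1.4·(1915/6) = 2365/6.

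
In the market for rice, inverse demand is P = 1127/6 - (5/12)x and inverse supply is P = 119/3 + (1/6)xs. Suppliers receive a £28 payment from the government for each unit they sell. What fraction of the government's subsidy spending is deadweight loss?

DWL / government spending = 12/151

Pre-subsidy: 1127/6 - (5/12)x = 119/3 + (1/6)x gives x* = 254 and P* = 82.
With the subsidy, sellers receive Ps = Pb + 28 for each unit, where Pb is the price buyers pay.
On the curves, Pb = 1127/6 - (5/12)x and Ps = 119/3 + (1/6)x; the wedge Ps − Pb = 28 gives 119/3 + (1/6)x − (1127/6 - (5/12)x) = 28, so x' = 302.
Then Pb = 1127/6 − (5/12)·302 = 62 and Ps = 119/3 + (1/6)·302 = 90.
ΔCS = ½(254 + 302)(82 − 62) = 5560; ΔPS = ½(254 + 302)(90 − 82) = 2224.
Government spending = 28 × 302 = 8456.
DWL = ½ × 28 × (302 − 254) = 672; fraction = 672 / 8456 = 12/151.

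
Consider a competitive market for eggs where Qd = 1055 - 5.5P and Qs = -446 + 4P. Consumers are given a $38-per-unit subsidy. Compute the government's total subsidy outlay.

Government cost = $10412

Pre-subsidy: 1055 - 5.5P = -446 + 4P gives P* = 158, Q* = 186.
With the rebate, buyers effectively pay Pb = Ps − 38, where Ps is the price sellers receive.
Demand in terms of Ps becomes Qd = 1055 − 5.5(Ps − 38) = 1264 - 5.5Ps. Setting this equal to supply: 1264 - 5.5Ps = -446 + 4Ps, so Ps = 180.
Buyers pay Pb = 180 − 38 = 142; Q' = -446 + 4·180 = 274.
Government outlay = subsidy × quantity = 38 × 274 = 10412.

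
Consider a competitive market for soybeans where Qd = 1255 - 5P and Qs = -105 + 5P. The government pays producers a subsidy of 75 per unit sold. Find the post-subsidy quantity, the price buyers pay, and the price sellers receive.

Pre-subsidy: 1255 - 5P = -105 + 5P gives P* = 136, Q* = 575.
With the subsidy, sellers receive Ps = Pb + 75 for each unit, where Pb is the price buyers pay.
Supply in terms of Pb becomes Qs = -105 + 5(Pb + 75) = 270 + 5Pb. Setting this equal to demand: 1255 - 5Pb = 270 + 5Pb, so Pb = 98.5.
Sellers receive Ps = 98.5 + 75 = 173.5; Q' = 1255 − 5·98.5 = 762.5.

Q' = 762.5; buyers pay 98.5; sellers receive 173.5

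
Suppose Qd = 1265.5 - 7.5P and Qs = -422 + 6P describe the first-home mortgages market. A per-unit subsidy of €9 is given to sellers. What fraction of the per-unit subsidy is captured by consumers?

Pre-subsidy: 1265.5 - 7.5P = -422 + 6P gives P* = 125, Q* = 328.
With the subsidy, sellers receive Ps = Pb + 9 for each unit, where Pb is the price buyers pay.
Supply in terms of Pb becomes Qs = -422 + 6(Pb + 9) = -368 + 6Pb. Setting this equal to demand: 1265.5 - 7.5Pb = -368 + 6Pb, so Pb = 121.
Sellers receive Ps = 121 + 9 = 130; Q' = 1265.5 − 7.5·121 = 358.
Buyers' price falls by P* − Pb = 125 − 121 = 4; sellers' price rises by Ps − P* = 130 − 125 = 5.
So consumers capture 4/9 = 4/9 of each unit of subsidy.

Consumer share = 4/9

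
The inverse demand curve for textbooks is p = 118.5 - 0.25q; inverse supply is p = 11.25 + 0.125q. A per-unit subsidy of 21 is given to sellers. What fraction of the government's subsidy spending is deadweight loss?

Pre-subsidy: 118.5 - 0.25q = 11.25 + 0.125q gives q* = 286 and p* = 47.
With the subsidy, sellers receive ps = pb + 21 for each unit, where pb is the price buyers pay.
On the curves, pb = 118.5 - 0.25q and ps = 11.25 + 0.125q; the wedge ps − pb = 21 gives 11.25 + 0.125q − (118.5 - 0.25q) = 21, so q' = 342.
Then pb = 118.5 − 0.25·342 = 33 and ps = 11.25 + 0.125·342 = 54.
ΔCS = ½(286 + 342)(47 − 33) = 4396; ΔPS = ½(286 + 342)(54 − 47) = 2198.
Government spending = 21 × 342 = 7182.
DWL = ½ × 21 × (342 − 286) = 588; fraction = 588 / 7182 = 14/171.

DWL / government spending = 14/171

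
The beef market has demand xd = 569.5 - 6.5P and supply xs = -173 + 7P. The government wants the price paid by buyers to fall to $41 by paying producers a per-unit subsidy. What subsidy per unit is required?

At a buyer price of 41, quantity demanded is 569.5 − 6.5·41 = 303.
Sellers supply 303 only when they receive Ps with -173 + 7·Ps = 303, i.e. Ps = 68.
s = Ps − Pb = 68 − 41 = 27.

Required subsidy s = $27 per unit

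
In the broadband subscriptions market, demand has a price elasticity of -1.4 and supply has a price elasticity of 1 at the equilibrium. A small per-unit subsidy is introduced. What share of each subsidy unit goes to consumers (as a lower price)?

For a small subsidy around the equilibrium, the benefit split depends on the relative slopes, which at a point are proportional to the elasticities.
Buyer share = εs/(εs + |εd|) = 1/(1 + 1.4) = 5/12; seller share = |εd|/(εs + |εd|) = 7/12.

Consumer share = 5/12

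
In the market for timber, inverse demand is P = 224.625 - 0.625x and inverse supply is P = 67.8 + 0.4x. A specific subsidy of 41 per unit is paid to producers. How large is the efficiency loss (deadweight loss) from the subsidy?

Deadweight loss = 820

Pre-subsidy: 224.625 - 0.625x = 67.8 + 0.4x gives x* = 153 and P* = 129.
With the subsidy, sellers receive Ps = Pb + 41 for each unit, where Pb is the price buyers pay.
On the curves, Pb = 224.625 - 0.625x and Ps = 67.8 + 0.4x; the wedge Ps − Pb = 41 gives 67.8 + 0.4x − (224.625 - 0.625x) = 41, so x' = 193.
Then Pb = 224.625 − 0.625·193 = 104 and Ps = 67.8 + 0.4·193 = 145.
The subsidy expands output by 193 − 153 = 40 past the efficient level; on those units the gap between marginal cost and willingness to pay runs from 0 up to 41.
DWL = ½ × 41 × 40 = 820.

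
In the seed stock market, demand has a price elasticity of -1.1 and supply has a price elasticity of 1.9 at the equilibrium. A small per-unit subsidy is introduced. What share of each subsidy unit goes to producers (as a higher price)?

Producer share = 11/30

For a small subsidy around the equilibrium, the benefit split depends on the relative slopes, which at a point are proportional to the elasticities.
Buyer share = εs/(εs + |εd|) = 1.9/(1.9 + 1.1) = 19/30; seller share = |εd|/(εs + |εd|) = 11/30.
So producers capture 11/30 of the subsidy.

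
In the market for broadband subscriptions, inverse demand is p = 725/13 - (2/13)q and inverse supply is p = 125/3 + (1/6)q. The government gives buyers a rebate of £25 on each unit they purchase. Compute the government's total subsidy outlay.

Pre-subsidy: 725/13 - (2/13)q = 125/3 + (1/6)q gives q* = 44 and p* = 49.
With the rebate, buyers effectively pay pb = ps − 25, where ps is the price sellers receive.
On the curves, pb = 725/13 - (2/13)q and ps = 125/3 + (1/6)q; the wedge ps − pb = 25 gives 125/3 + (1/6)q − (725/13 - (2/13)q) = 25, so q' = 122.
Then pb = 725/13 − (2/13)·122 = 37 and ps = 125/3 + (1/6)·122 = 62.
Government outlay = subsidy × quantity = 25 × 122 = 3050.

Government cost = £3050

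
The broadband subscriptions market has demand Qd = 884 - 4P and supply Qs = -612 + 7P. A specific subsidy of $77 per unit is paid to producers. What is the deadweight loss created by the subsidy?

Pre-subsidy: 884 - 4P = -612 + 7P gives P* = 136, Q* = 340.
With the subsidy, sellers receive Ps = Pb + 77 for each unit, where Pb is the price buyers pay.
Supply in terms of Pb becomes Qs = -612 + 7(Pb + 77) = -73 + 7Pb. Setting this equal to demand: 884 - 4Pb = -73 + 7Pb, so Pb = 87.
Sellers receive Ps = 87 + 77 = 164; Q' = 884 − 4·87 = 536.
The subsidy expands output by 536 − 340 = 196 past the efficient level; on those units the gap between marginal cost and willingness to pay runs from 0 up to 77.
DWL = ½ × 77 × 196 = 7546.

Deadweight loss = $7546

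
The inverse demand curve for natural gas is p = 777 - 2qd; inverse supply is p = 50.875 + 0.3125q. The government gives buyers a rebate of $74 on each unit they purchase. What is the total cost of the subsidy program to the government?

Government cost = $25604

Pre-subsidy: 777 - 2q = 50.875 + 0.3125q gives q* = 314 and p* = 149.
With the rebate, buyers effectively pay pb = ps − 74, where ps is the price sellers receive.
On the curves, pb = 777 - 2q and ps = 50.875 + 0.3125q; the wedge ps − pb = 74 gives 50.875 + 0.3125q − (777 - 2q) = 74, so q' = 346.
Then pb = 777 − 2·346 = 85 and ps = 50.875 + 0.3125·346 = 159.
Government outlay = subsidy × quantity = 74 × 346 = 25604.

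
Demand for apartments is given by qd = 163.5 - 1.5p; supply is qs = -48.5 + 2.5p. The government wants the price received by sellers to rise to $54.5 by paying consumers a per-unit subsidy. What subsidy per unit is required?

Required subsidy s = $4 per unit

At a seller price of 54.5, quantity supplied is -48.5 + 2.5·54.5 = 87.75.
Buyers absorb 87.75 only when they pay pb with 163.5 − 1.5·pb = 87.75, i.e. pb = 50.5.
s = ps − pb = 54.5 − 50.5 = 4.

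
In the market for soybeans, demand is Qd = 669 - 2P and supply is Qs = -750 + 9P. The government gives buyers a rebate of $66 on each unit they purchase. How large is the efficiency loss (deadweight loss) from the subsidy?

Pre-subsidy: 669 - 2P = -750 + 9P gives P* = 129, Q* = 411.
With the rebate, buyers effectively pay Pb = Ps − 66, where Ps is the price sellers receive.
Demand in terms of Ps becomes Qd = 669 − 2(Ps − 66) = 801 - 2Ps. Setting this equal to supply: 801 - 2Ps = -750 + 9Ps, so Ps = 141.
Buyers pay Pb = 141 − 66 = 75; Q' = -750 + 9·141 = 519.
The subsidy expands output by 519 − 411 = 108 past the efficient level; on those units the gap between marginal cost and willingness to pay runs from 0 up to 66.
DWL = ½ × 66 × 108 = 3564.

Deadweight loss = $3564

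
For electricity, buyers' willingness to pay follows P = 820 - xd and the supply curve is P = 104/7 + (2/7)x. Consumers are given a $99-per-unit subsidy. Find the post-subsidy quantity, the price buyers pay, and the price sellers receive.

x' = 6329/9; buyers pay 1051/9; sellers receive 1942/9

Pre-subsidy: 820 - x = 104/7 + (2/7)x gives x* = 5636/9 and P* = 1744/9.
With the rebate, buyers effectively pay Pb = Ps − 99, where Ps is the price sellers receive.
On the curves, Pb = 820 - x and Ps = 104/7 + (2/7)x; the wedge Ps − Pb = 99 gives 104/7 + (2/7)x − (820 - x) = 99, so x' = 6329/9.
Then Pb = 820 − 1·(6329/9) = 1051/9 and Ps = 104/7 + (2/7)·(6329/9) = 1942/9.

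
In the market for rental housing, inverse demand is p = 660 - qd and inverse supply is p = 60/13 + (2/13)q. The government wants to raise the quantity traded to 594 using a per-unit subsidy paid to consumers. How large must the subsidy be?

At q = 594, from the demand curve buyers pay pb = 660 − 1·594 = 66; from the supply curve sellers need ps = 60/13 + (2/13)·594 = 96.
The subsidy must fill the gap: s = ps − pb = 96 − 66 = 30.

Required subsidy s = 30 per unit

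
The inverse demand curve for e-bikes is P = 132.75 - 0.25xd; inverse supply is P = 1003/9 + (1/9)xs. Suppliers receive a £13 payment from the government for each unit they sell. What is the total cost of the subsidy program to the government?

Pre-subsidy: 132.75 - 0.25x = 1003/9 + (1/9)x gives x* = 59 and P* = 118.
With the subsidy, sellers receive Ps = Pb + 13 for each unit, where Pb is the price buyers pay.
On the curves, Pb = 132.75 - 0.25x and Ps = 1003/9 + (1/9)x; the wedge Ps − Pb = 13 gives 1003/9 + (1/9)x − (132.75 - 0.25x) = 13, so x' = 95.
Then Pb = 132.75 − 0.25·95 = 109 and Ps = 1003/9 + (1/9)·95 = 122.
Government outlay = subsidy × quantity = 13 × 95 = 1235.

Government cost = £1235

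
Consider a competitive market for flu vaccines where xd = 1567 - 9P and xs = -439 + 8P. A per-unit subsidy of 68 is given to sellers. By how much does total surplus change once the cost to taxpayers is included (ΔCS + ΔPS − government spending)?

Net change in total surplus = -9792

Pre-subsidy: 1567 - 9P = -439 + 8P gives P* = 118, x* = 505.
With the subsidy, sellers receive Ps = Pb + 68 for each unit, where Pb is the price buyers pay.
Supply in terms of Pb becomes xs = -439 + 8(Pb + 68) = 105 + 8Pb. Setting this equal to demand: 1567 - 9Pb = 105 + 8Pb, so Pb = 86.
Sellers receive Ps = 86 + 68 = 154; x' = 1567 − 9·86 = 793.
ΔCS = ½(505 + 793)(118 − 86) = 20768; ΔPS = ½(505 + 793)(154 − 118) = 23364.
Government spending = 68 × 793 = 53924.
Net change = 20768 + 23364 − 53924 = -9792. The loss equals the DWL triangle ½·68·288.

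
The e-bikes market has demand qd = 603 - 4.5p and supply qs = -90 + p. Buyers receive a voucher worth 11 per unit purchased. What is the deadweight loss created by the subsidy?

Pre-subsidy: 603 - 4.5p = -90 + p gives p* = 126, q* = 36.
With the rebate, buyers effectively pay pb = ps − 11, where ps is the price sellers receive.
Demand in terms of ps becomes qd = 603 − 4.5(ps − 11) = 652.5 - 4.5ps. Setting this equal to supply: 652.5 - 4.5ps = -90 + ps, so ps = 135.
Buyers pay pb = 135 − 11 = 124; q' = -90 + 1·135 = 45.
The subsidy expands output by 45 − 36 = 9 past the efficient level; on those units the gap between marginal cost and willingness to pay runs from 0 up to 11.
DWL = ½ × 11 × 9 = 49.5.

Deadweight loss = 49.5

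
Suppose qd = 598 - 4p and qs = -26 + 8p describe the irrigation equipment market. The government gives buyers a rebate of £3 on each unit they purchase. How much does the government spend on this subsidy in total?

Government cost = £1194

Pre-subsidy: 598 - 4p = -26 + 8p gives p* = 52, q* = 390.
With the rebate, buyers effectively pay pb = ps − 3, where ps is the price sellers receive.
Demand in terms of ps becomes qd = 598 − 4(ps − 3) = 610 - 4ps. Setting this equal to supply: 610 - 4ps = -26 + 8ps, so ps = 53.
Buyers pay pb = 53 − 3 = 50; q' = -26 + 8·53 = 398.
Government outlay = subsidy × quantity = 3 × 398 = 1194.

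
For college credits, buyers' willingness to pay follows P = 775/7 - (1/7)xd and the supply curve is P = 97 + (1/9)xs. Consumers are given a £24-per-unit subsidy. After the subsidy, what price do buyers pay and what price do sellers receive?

Pre-subsidy: 775/7 - (1/7)x = 97 + (1/9)x gives x* = 54 and P* = 103.
With the rebate, buyers effectively pay Pb = Ps − 24, where Ps is the price sellers receive.
On the curves, Pb = 775/7 - (1/7)x and Ps = 97 + (1/9)x; the wedge Ps − Pb = 24 gives 97 + (1/9)x − (775/7 - (1/7)x) = 24, so x' = 148.5.
Then Pb = 775/7 − (1/7)·148.5 = 89.5 and Ps = 97 + (1/9)·148.5 = 113.5.

Buyers pay £89.5; sellers receive £113.5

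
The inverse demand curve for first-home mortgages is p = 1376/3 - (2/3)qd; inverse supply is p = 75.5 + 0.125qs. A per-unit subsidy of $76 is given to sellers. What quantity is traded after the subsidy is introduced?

Pre-subsidy: 1376/3 - (2/3)q = 75.5 + 0.125q gives q* = 484 and p* = 136.
With the subsidy, sellers receive ps = pb + 76 for each unit, where pb is the price buyers pay.
On the curves, pb = 1376/3 - (2/3)q and ps = 75.5 + 0.125q; the wedge ps − pb = 76 gives 75.5 + 0.125q − (1376/3 - (2/3)q) = 76, so q' = 580.
Then pb = 1376/3 − (2/3)·580 = 72 and ps = 75.5 + 0.125·580 = 148.

q' = 580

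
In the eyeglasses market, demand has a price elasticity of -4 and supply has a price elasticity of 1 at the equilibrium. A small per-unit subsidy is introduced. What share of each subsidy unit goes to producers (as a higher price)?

Producer share = 0.8

For a small subsidy around the equilibrium, the benefit split depends on the relative slopes, which at a point are proportional to the elasticities.
Buyer share = εs/(εs + |εd|) = 1/(1 + 4) = 0.2; seller share = |εd|/(εs + |εd|) = 0.8.
So producers capture 0.8 of the subsidy.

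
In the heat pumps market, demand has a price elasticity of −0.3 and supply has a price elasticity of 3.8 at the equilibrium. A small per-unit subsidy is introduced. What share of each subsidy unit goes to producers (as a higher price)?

For a small subsidy around the equilibrium, the benefit split depends on the relative slopes, which at a point are proportional to the elasticities.
Buyer share = εs/(εs + |εd|) = 3.8/(3.8 + 0.3) = 38/41; seller share = |εd|/(εs + |εd|) = 3/41.
So producers capture 3/41 of the subsidy.

Producer share = 3/41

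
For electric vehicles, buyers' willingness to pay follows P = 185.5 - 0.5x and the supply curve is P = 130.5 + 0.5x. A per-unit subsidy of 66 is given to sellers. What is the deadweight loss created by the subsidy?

Pre-subsidy: 185.5 - 0.5x = 130.5 + 0.5x gives x* = 55 and P* = 158.
With the subsidy, sellers receive Ps = Pb + 66 for each unit, where Pb is the price buyers pay.
On the curves, Pb = 185.5 - 0.5x and Ps = 130.5 + 0.5x; the wedge Ps − Pb = 66 gives 130.5 + 0.5x − (185.5 - 0.5x) = 66, so x' = 121.
Then Pb = 185.5 − 0.5·121 = 125 and Ps = 130.5 + 0.5·121 = 191.
The subsidy expands output by 121 − 55 = 66 past the efficient level; on those units the gap between marginal cost and willingness to pay runs from 0 up to 66.
DWL = ½ × 66 × 66 = 2178.

Deadweight loss = 2178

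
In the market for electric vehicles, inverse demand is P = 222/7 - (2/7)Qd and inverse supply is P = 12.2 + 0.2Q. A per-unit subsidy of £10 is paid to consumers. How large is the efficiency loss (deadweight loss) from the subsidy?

Deadweight loss = 1750/17

Pre-subsidy: 222/7 - (2/7)Q = 12.2 + 0.2Q gives Q* = 683/17 and P* = 344/17.
With the rebate, buyers effectively pay Pb = Ps − 10, where Ps is the price sellers receive.
On the curves, Pb = 222/7 - (2/7)Q and Ps = 12.2 + 0.2Q; the wedge Ps − Pb = 10 gives 12.2 + 0.2Q − (222/7 - (2/7)Q) = 10, so Q' = 1033/17.
Then Pb = 222/7 − (2/7)·(1033/17) = 244/17 and Ps = 12.2 + 0.2·(1033/17) = 414/17.
The subsidy expands output by 1033/17 − 683/17 = 350/17 past the efficient level; on those units the gap between marginal cost and willingness to pay runs from 0 up to 10.
DWL = ½ × 10 × 350/17 = 1750/17.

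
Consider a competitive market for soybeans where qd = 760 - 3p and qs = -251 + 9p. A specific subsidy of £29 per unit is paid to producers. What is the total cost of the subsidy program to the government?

Government cost = £16602.5

Pre-subsidy: 760 - 3p = -251 + 9p gives p* = 84.25, q* = 507.25.
With the subsidy, sellers receive ps = pb + 29 for each unit, where pb is the price buyers pay.
Supply in terms of pb becomes qs = -251 + 9(pb + 29) = 10 + 9pb. Setting this equal to demand: 760 - 3pb = 10 + 9pb, so pb = 62.5.
Sellers receive ps = 62.5 + 29 = 91.5; q' = 760 − 3·62.5 = 572.5.
Government outlay = subsidy × quantity = 29 × 572.5 = 16602.5.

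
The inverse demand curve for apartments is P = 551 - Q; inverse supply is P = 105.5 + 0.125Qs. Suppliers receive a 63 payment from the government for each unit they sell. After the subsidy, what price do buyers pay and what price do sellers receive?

Buyers pay 99; sellers receive 162

Pre-subsidy: 551 - Q = 105.5 + 0.125Q gives Q* = 396 and P* = 155.
With the subsidy, sellers receive Ps = Pb + 63 for each unit, where Pb is the price buyers pay.
On the curves, Pb = 551 - Q and Ps = 105.5 + 0.125Q; the wedge Ps − Pb = 63 gives 105.5 + 0.125Q − (551 - Q) = 63, so Q' = 452.
Then Pb = 551 − 1·452 = 99 and Ps = 105.5 + 0.125·452 = 162.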